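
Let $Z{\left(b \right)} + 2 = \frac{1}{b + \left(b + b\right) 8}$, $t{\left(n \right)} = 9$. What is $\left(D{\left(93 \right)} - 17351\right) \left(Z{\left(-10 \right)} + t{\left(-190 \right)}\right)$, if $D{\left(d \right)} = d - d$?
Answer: $- \frac{20630339}{170} \approx -1.2135 \cdot 10^{5}$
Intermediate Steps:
$D{\left(d \right)} = 0$
$Z{\left(b \right)} = -2 + \frac{1}{17 b}$ ($Z{\left(b \right)} = -2 + \frac{1}{b + \left(b + b\right) 8} = -2 + \frac{1}{b + 2 b 8} = -2 + \frac{1}{b + 16 b} = -2 + \frac{1}{17 b}$)
$\left(D{\left(93 \right)} - 17351\right) \left(Z{\left(-10 \right)} + t{\left(-190 \right)}\right) = \left(0 - 17351\right) \left(\left(-2 + \frac{1}{17 \left(-10\right)}\right) + 9\right) = - 17351 \left(\left(-2 + \frac{1}{17} \left(- \frac{1}{10}\right)\right) + 9\right) = - 17351 \left(\left(-2 - \frac{1}{170}\right) + 9\right) = - 17351 \left(- \frac{341}{170} + 9\right) = \left(-17351\right) \frac{1189}{170} = - \frac{20630339}{170}$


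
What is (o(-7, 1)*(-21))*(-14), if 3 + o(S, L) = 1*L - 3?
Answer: -1470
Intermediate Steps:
o(S, L) = -6 + L (o(S, L) = -3 + (1*L - 3) = -3 + (L - 3) = -3 + (-3 + L) = -6 + L)
(o(-7, 1)*(-21))*(-14) = ((-6 + 1)*(-21))*(-14) = -5*(-21)*(-14) = 105*(-14) = -1470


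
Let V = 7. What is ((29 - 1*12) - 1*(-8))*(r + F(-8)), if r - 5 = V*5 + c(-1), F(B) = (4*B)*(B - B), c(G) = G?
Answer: 975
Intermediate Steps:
F(B) = 0 (F(B) = (4*B)*0 = 0)
r = 39 (r = 5 + (7*5 - 1) = 5 + (35 - 1) = 5 + 34 = 39)
((29 - 1*12) - 1*(-8))*(r + F(-8)) = ((29 - 1*12) - 1*(-8))*(39 + 0) = ((29 - 12) + 8)*39 = (17 + 8)*39 = 25*39 = 975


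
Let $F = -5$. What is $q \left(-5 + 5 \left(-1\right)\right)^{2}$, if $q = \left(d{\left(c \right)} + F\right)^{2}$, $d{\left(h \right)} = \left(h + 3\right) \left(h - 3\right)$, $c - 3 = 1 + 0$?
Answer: $400$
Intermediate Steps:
$c = 4$ ($c = 3 + \left(1 + 0\right) = 3 + 1 = 4$)
$d{\left(h \right)} = \left(-3 + h\right) \left(3 + h\right)$ ($d{\left(h \right)} = \left(3 + h\right) \left(-3 + h\right) = \left(-3 + h\right) \left(3 + h\right)$)
$q = 4$ ($q = \left(\left(-9 + 4^{2}\right) - 5\right)^{2} = \left(\left(-9 + 16\right) - 5\right)^{2} = \left(7 - 5\right)^{2} = 2^{2} = 4$)
$q \left(-5 + 5 \left(-1\right)\right)^{2} = 4 \left(-5 + 5 \left(-1\right)\right)^{2} = 4 \left(-5 - 5\right)^{2} = 4 \left(-10\right)^{2} = 4 \cdot 100 = 400$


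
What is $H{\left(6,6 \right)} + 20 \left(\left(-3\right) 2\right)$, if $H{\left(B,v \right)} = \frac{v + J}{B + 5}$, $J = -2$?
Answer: $- \frac{1316}{11} \approx -119.64$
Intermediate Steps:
$H{\left(B,v \right)} = \frac{-2 + v}{5 + B}$ ($H{\left(B,v \right)} = \frac{v - 2}{B + 5} = \frac{-2 + v}{5 + B}$)
$H{\left(6,6 \right)} + 20 \left(\left(-3\right) 2\right) = \frac{-2 + 6}{5 + 6} + 20 \left(\left(-3\right) 2\right) = \frac{1}{11} \cdot 4 + 20 \left(-6\right) = \frac{1}{11} \cdot 4 - 120 = \frac{4}{11} - 120 = - \frac{1316}{11}$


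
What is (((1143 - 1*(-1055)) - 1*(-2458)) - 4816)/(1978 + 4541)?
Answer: -160/6519 ≈ -0.024544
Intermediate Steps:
(((1143 - 1*(-1055)) - 1*(-2458)) - 4816)/(1978 + 4541) = (((1143 + 1055) + 2458) - 4816)/6519 = ((2198 + 2458) - 4816)*(1/6519) = (4656 - 4816)*(1/6519) = -160*1/6519 = -160/6519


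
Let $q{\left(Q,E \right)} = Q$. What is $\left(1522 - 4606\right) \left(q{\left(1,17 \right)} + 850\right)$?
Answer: $-2624484$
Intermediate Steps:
$\left(1522 - 4606\right) \left(q{\left(1,17 \right)} + 850\right) = \left(1522 - 4606\right) \left(1 + 850\right) = \left(-3084\right) 851 = -2624484$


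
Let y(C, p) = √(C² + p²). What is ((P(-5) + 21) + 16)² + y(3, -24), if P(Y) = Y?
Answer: 1024 + 3*√65 ≈ 1048.2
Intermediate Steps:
((P(-5) + 21) + 16)² + y(3, -24) = ((-5 + 21) + 16)² + √(3² + (-24)²) = (16 + 16)² + √(9 + 576) = 32² + √585 = 1024 + 3*√65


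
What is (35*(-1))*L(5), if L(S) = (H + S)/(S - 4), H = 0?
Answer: -175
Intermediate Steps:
L(S) = S/(-4 + S) (L(S) = (0 + S)/(S - 4) = S/(-4 + S))
(35*(-1))*L(5) = (35*(-1))*(5/(-4 + 5)) = -175/1 = -175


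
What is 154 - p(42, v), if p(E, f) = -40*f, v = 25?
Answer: 1154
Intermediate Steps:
154 - p(42, v) = 154 - (-40)*25 = 154 - 1*(-1000) = 154 + 1000 = 1154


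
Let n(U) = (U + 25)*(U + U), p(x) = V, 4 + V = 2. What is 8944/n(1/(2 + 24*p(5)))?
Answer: -9462752/1149 ≈ -8235.6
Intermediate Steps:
V = -2 (V = -4 + 2 = -2)
p(x) = -2
n(U) = 2*U*(25 + U) (n(U) = (25 + U)*(2*U) = 2*U*(25 + U))
8944/n(1/(2 + 24*p(5))) = 8944/((2*(25 + 1/(2 + 24*(-2)))/(2 + 24*(-2)))) = 8944/((2*(25 + 1/(2 - 48))/(2 - 48))) = 8944/((2*(25 + 1/(-46))/(-46))) = 8944/((2*(-1/46)*(25 - 1/46))) = 8944/((2*(-1/46)*(1149/46))) = 8944/(-1149/1058) = 8944*(-1058/1149) = -9462752/1149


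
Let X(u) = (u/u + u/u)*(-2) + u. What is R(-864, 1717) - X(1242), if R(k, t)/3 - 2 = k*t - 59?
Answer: -4451873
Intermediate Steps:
R(k, t) = -171 + 3*k*t (R(k, t) = 6 + 3*(k*t - 59) = 6 + 3*(-59 + k*t) = 6 + (-177 + 3*k*t) = -171 + 3*k*t)
X(u) = -4 + u (X(u) = (1 + 1)*(-2) + u = 2*(-2) + u = -4 + u)
R(-864, 1717) - X(1242) = (-171 + 3*(-864)*1717) - (-4 + 1242) = (-171 - 4450464) - 1*1238 = -4450635 - 1238 = -4451873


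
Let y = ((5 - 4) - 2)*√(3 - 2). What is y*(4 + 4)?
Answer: -8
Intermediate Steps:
y = -1 (y = (1 - 2)*√1 = -1*1 = -1)
y*(4 + 4) = -(4 + 4) = -1*8 = -8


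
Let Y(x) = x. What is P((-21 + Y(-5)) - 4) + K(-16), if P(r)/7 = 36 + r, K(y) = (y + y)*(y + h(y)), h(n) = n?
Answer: 1066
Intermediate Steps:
K(y) = 4*y² (K(y) = (y + y)*(y + y) = (2*y)*(2*y) = 4*y²)
P(r) = 252 + 7*r (P(r) = 7*(36 + r) = 252 + 7*r)
P((-21 + Y(-5)) - 4) + K(-16) = (252 + 7*((-21 - 5) - 4)) + 4*(-16)² = (252 + 7*(-26 - 4)) + 4*256 = (252 + 7*(-30)) + 1024 = (252 - 210) + 1024 = 42 + 1024 = 1066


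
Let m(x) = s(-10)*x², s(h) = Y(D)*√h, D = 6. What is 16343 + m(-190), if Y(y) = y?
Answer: 16343 + 216600*I*√10 ≈ 16343.0 + 6.8495e+5*I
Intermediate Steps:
s(h) = 6*√h
m(x) = 6*I*√10*x² (m(x) = (6*√(-10))*x² = (6*(I*√10))*x² = (6*I*√10)*x² = 6*I*√10*x²)
16343 + m(-190) = 16343 + 6*I*√10*(-190)² = 16343 + 6*I*√10*36100 = 16343 + 216600*I*√10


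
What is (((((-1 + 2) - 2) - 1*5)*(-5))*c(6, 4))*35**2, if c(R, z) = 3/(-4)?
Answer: -55125/2 ≈ -27563.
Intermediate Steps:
c(R, z) = -3/4 (c(R, z) = 3*(-1/4) = -3/4)
(((((-1 + 2) - 2) - 1*5)*(-5))*c(6, 4))*35**2 = (((((-1 + 2) - 2) - 1*5)*(-5))*(-3/4))*35**2 = ((((1 - 2) - 5)*(-5))*(-3/4))*1225 = (((-1 - 5)*(-5))*(-3/4))*1225 = (-6*(-5)*(-3/4))*1225 = (30*(-3/4))*1225 = -45/2*1225 = -55125/2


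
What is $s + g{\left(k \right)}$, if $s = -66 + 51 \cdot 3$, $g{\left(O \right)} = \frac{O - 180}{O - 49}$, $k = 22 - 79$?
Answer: $\frac{9459}{106} \approx 89.236$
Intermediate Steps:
$k = -57$
$g{\left(O \right)} = \frac{-180 + O}{-49 + O}$
$s = 87$ ($s = -66 + 153 = 87$)
$s + g{\left(k \right)} = 87 + \frac{-180 - 57}{-49 - 57} = 87 + \frac{1}{-106} \left(-237\right) = 87 - - \frac{237}{106} = 87 + \frac{237}{106} = \frac{9459}{106}$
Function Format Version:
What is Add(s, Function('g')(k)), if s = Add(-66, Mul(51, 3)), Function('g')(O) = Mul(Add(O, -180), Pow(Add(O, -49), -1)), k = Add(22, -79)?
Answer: Rational(9459, 106) ≈ 89.236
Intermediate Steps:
k = -57
Function('g')(O) = Mul(Pow(Add(-49, O), -1), Add(-180, O)) (Function('g')(O) = Mul(Add(-180, O), Pow(Add(-49, O), -1)) = Mul(Pow(Add(-49, O), -1), Add(-180, O)))
s = 87 (s = Add(-66, 153) = 87)
Add(s, Function('g')(k)) = Add(87, Mul(Pow(Add(-49, -57), -1), Add(-180, -57))) = Add(87, Mul(Pow(-106, -1), -237)) = Add(87, Mul(Rational(-1, 106), -237)) = Add(87, Rational(237, 106)) = Rational(9459, 106)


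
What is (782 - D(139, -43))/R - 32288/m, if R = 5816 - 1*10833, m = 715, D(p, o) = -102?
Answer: -162620956/3587155 ≈ -45.334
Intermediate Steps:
R = -5017 (R = 5816 - 10833 = -5017)
(782 - D(139, -43))/R - 32288/m = (782 - 1*(-102))/(-5017) - 32288/715 = (782 + 102)*(-1/5017) - 32288*1/715 = 884*(-1/5017) - 32288/715 = -884/5017 - 32288/715 = -162620956/3587155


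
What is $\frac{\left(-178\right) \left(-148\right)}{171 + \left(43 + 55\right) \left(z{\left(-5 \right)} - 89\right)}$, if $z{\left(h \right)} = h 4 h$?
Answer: $\frac{26344}{1249} \approx 21.092$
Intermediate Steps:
$z{\left(h \right)} = 4 h^{2}$ ($z{\left(h \right)} = 4 h h = 4 h^{2}$)
$\frac{\left(-178\right) \left(-148\right)}{171 + \left(43 + 55\right) \left(z{\left(-5 \right)} - 89\right)} = \frac{\left(-178\right) \left(-148\right)}{171 + \left(43 + 55\right) \left(4 \left(-5\right)^{2} - 89\right)} = \frac{26344}{171 + 98 \left(4 \cdot 25 - 89\right)} = \frac{26344}{171 + 98 \left(100 - 89\right)} = \frac{26344}{171 + 98 \cdot 11} = \frac{26344}{171 + 1078} = \frac{26344}{1249}$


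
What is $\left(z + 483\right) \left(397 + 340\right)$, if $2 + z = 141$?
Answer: $458414$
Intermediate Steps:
$z = 139$ ($z = -2 + 141 = 139$)
$\left(z + 483\right) \left(397 + 340\right) = \left(139 + 483\right) \left(397 + 340\right) = 622 \cdot 737 = 458414$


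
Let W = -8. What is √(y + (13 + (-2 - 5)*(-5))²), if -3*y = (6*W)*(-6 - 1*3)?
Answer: 12*√15 ≈ 46.476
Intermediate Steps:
y = -144 (y = -6*(-8)*(-6 - 1*3)/3 = -(-16)*(-6 - 3) = -(-16)*(-9) = -⅓*432 = -144)
√(y + (13 + (-2 - 5)*(-5))²) = √(-144 + (13 + (-2 - 5)*(-5))²) = √(-144 + (13 - 7*(-5))²) = √(-144 + (13 + 35)²) = √(-144 + 48²) = √(-144 + 2304) = √2160 = 12*√15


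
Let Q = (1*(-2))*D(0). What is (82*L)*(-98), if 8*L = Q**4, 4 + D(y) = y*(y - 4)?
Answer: -4114432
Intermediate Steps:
D(y) = -4 + y*(-4 + y) (D(y) = -4 + y*(y - 4) = -4 + y*(-4 + y))
Q = 8 (Q = (1*(-2))*(-4 + 0**2 - 4*0) = -2*(-4 + 0 + 0) = -2*(-4) = 8)
L = 512 (L = (1/8)*8**4 = (1/8)*4096 = 512)
(82*L)*(-98) = (82*512)*(-98) = 41984*(-98) = -4114432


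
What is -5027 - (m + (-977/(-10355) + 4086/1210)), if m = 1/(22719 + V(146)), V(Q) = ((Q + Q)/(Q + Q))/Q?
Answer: -4181348241903011/831204082225 ≈ -5030.5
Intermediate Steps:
V(Q) = 1/Q (V(Q) = ((2*Q)/((2*Q)))/Q = ((2*Q)*(1/(2*Q)))/Q = 1/Q)
m = 146/3316975 (m = 1/(22719 + 1/146) = 1/(3316975/146) = 146/3316975 ≈ 4.4016e-5)
-5027 - (m + (-977/(-10355) + 4086/1210)) = -5027 - (146/3316975 + (-977/(-10355) + 4086/1210)) = -5027 - (146/3316975 + (-977*(-1/10355) + 4086*(1/1210))) = -5027 - (146/3316975 + (977/10355 + 2043/605)) = -5027 - (146/3316975 + 869854/250591) = -5027 - 1*2885320557936/831204082225 = -5027 - 2885320557936/831204082225 = -4181348241903011/831204082225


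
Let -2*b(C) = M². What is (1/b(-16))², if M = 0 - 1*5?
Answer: 4/625 ≈ 0.0064000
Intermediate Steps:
M = -5 (M = 0 - 5 = -5)
b(C) = -25/2 (b(C) = -½*(-5)² = -½*25 = -25/2)
(1/b(-16))² = (1/(-25/2))² = (-2/25)² = 4/625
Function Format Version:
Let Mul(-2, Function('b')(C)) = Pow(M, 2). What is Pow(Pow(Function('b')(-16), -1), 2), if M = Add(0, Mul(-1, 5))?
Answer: Rational(4, 625) ≈ 0.0064000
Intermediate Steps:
M = -5 (M = Add(0, -5) = -5)
Function('b')(C) = Rational(-25, 2) (Function('b')(C) = Mul(Rational(-1, 2), Pow(-5, 2)) = Mul(Rational(-1, 2), 25) = Rational(-25, 2))
Pow(Pow(Function('b')(-16), -1), 2) = Pow(Pow(Rational(-25, 2), -1), 2) = Pow(Rational(-2, 25), 2) = Rational(4, 625)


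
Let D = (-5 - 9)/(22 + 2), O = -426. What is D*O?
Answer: 497/2 ≈ 248.50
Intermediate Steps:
D = -7/12 (D = -14/24 = -14*1/24 = -7/12 ≈ -0.58333)
D*O = -7/12*(-426) = 497/2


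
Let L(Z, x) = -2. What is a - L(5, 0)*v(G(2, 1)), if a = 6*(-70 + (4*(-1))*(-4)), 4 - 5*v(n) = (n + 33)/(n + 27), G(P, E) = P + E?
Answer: -8072/25 ≈ -322.88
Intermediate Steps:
G(P, E) = E + P
v(n) = ⅘ - (33 + n)/(5*(27 + n)) (v(n) = ⅘ - (n + 33)/(5*(n + 27)) = ⅘ - (33 + n)/(5*(27 + n)))
a = -324 (a = 6*(-70 - 4*(-4)) = 6*(-70 + 16) = 6*(-54) = -324)
a - L(5, 0)*v(G(2, 1)) = -324 - (-2)*3*(25 + (1 + 2))/(5*(27 + (1 + 2))) = -324 - (-2)*3*(25 + 3)/(5*(27 + 3)) = -324 - (-2)*(⅗)*28/30 = -324 - (-2)*(⅗)*(1/30)*28 = -324 - (-2)*14/25 = -324 - 1*(-28/25) = -324 + 28/25 = -8072/25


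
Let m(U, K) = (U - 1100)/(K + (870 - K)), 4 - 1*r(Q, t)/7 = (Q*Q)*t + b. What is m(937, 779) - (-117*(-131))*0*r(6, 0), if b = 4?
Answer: -163/870 ≈ -0.18736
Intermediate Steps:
r(Q, t) = -7*t*Q² (r(Q, t) = 28 - 7*((Q*Q)*t + 4) = 28 - 7*(Q²*t + 4) = 28 - 7*(t*Q² + 4) = 28 - 7*(4 + t*Q²) = 28 + (-28 - 7*t*Q²) = -7*t*Q²)
m(U, K) = -110/87 + U/870 (m(U, K) = (-1100 + U)/870 = (-1100 + U)*(1/870) = -110/87 + U/870)
m(937, 779) - (-117*(-131))*0*r(6, 0) = (-110/87 + (1/870)*937) - (-117*(-131))*0*(-7*0*6²) = (-110/87 + 937/870) - 15327*0*(-7*0*36) = -163/870 - 15327*0*0 = -163/870 - 15327*0 = -163/870 - 1*0 = -163/870 + 0 = -163/870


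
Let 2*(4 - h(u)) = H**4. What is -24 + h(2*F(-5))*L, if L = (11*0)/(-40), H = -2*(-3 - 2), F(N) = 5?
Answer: -24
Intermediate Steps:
H = 10 (H = -2*(-5) = 10)
L = 0 (L = 0*(-1/40) = 0)
h(u) = -4996 (h(u) = 4 - 1/2*10**4 = 4 - 1/2*10000 = 4 - 5000 = -4996)
-24 + h(2*F(-5))*L = -24 - 4996*0 = -24 + 0 = -24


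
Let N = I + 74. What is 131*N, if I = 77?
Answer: 19781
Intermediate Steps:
N = 151 (N = 77 + 74 = 151)
131*N = 131*151 = 19781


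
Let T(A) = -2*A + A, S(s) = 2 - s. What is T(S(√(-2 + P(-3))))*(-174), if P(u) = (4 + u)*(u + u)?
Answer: 348 - 348*I*√2 ≈ 348.0 - 492.15*I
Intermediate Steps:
P(u) = 2*u*(4 + u) (P(u) = (4 + u)*(2*u) = 2*u*(4 + u))
T(A) = -A
T(S(√(-2 + P(-3))))*(-174) = -(2 - √(-2 + 2*(-3)*(4 - 3)))*(-174) = -(2 - √(-2 + 2*(-3)*1))*(-174) = -(2 - √(-2 - 6))*(-174) = -(2 - √(-8))*(-174) = -(2 - 2*I*√2)*(-174) = (-2 + 2*I*√2)*(-174) = 348 - 348*I*√2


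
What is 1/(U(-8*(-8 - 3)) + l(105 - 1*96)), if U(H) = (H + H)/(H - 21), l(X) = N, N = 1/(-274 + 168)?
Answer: 7102/18589 ≈ 0.38205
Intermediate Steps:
N = -1/106 (N = 1/(-106) = -1/106 ≈ -0.0094340)
l(X) = -1/106
U(H) = 2*H/(-21 + H) (U(H) = (2*H)/(-21 + H) = 2*H/(-21 + H))
1/(U(-8*(-8 - 3)) + l(105 - 1*96)) = 1/(2*(-8*(-8 - 3))/(-21 - 8*(-8 - 3)) - 1/106) = 1/(2*(-8*(-11))/(-21 - 8*(-11)) - 1/106) = 1/(2*88/(-21 + 88) - 1/106) = 1/(2*88/67 - 1/106) = 1/(2*88*(1/67) - 1/106) = 1/(176/67 - 1/106) = 1/(18589/7102) = 7102/18589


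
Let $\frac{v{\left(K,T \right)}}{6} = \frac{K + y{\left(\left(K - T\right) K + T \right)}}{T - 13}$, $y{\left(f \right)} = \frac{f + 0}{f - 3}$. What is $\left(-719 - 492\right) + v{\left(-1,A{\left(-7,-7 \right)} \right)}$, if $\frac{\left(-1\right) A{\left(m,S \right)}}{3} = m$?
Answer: $- \frac{193751}{160} \approx -1210.9$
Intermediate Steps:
$y{\left(f \right)} = \frac{f}{-3 + f}$
$A{\left(m,S \right)} = - 3 m$
$v{\left(K,T \right)} = \frac{6 \left(K + \frac{T + K \left(K - T\right)}{-3 + T + K \left(K - T\right)}\right)}{-13 + T}$ ($v{\left(K,T \right)} = 6 \frac{K + \frac{\left(K - T\right) K + T}{-3 + \left(\left(K - T\right) K + T\right)}}{T - 13} = 6 \frac{K + \frac{K \left(K - T\right) + T}{-3 + \left(K \left(K - T\right) + T\right)}}{-13 + T} = 6 \frac{K + \frac{T + K \left(K - T\right)}{-3 + \left(T + K \left(K - T\right)\right)}}{-13 + T} = 6 \frac{K + \frac{T + K \left(K - T\right)}{-3 + T + K \left(K - T\right)}}{-13 + T} = \frac{6 \left(K + \frac{T + K \left(K - T\right)}{-3 + T + K \left(K - T\right)}\right)}{-13 + T}$)
$\left(-719 - 492\right) + v{\left(-1,A{\left(-7,-7 \right)} \right)} = \left(-719 - 492\right) + \frac{6 \left(\left(-3\right) \left(-7\right) + \left(-1\right)^{2} - \left(-3 - -21 + \left(-1\right)^{2} - - \left(-3\right) \left(-7\right)\right) - - \left(-3\right) \left(-7\right)\right)}{\left(-13 - -21\right) \left(-3 - -21 + \left(-1\right)^{2} - - \left(-3\right) \left(-7\right)\right)} = -1211 + \frac{6 \left(21 + 1 - \left(-3 + 21 + 1 - \left(-1\right) 21\right) - \left(-1\right) 21\right)}{\left(-13 + 21\right) \left(-3 + 21 + 1 - \left(-1\right) 21\right)} = -1211 + \frac{6 \left(21 + 1 - \left(-3 + 21 + 1 + 21\right) + 21\right)}{8 \left(-3 + 21 + 1 + 21\right)} = -1211 + 6 \cdot \frac{1}{8} \cdot \frac{1}{40} \left(21 + 1 - 40 + 21\right) = -1211 + 6 \cdot \frac{1}{8} \cdot \frac{1}{40} \cdot 3 = -1211 + \frac{9}{160} = - \frac{193751}{160}$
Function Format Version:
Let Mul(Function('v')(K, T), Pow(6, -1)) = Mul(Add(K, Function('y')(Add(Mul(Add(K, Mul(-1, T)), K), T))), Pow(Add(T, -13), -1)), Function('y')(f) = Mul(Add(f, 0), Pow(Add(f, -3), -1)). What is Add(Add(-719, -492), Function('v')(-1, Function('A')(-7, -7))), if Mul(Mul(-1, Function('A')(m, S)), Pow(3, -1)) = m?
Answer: Rational(-193751, 160) ≈ -1210.9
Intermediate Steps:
Function('y')(f) = Mul(f, Pow(Add(-3, f), -1))
Function('A')(m, S) = Mul(-3, m)
Function('v')(K, T) = Mul(6, Pow(Add(-13, T), -1), Add(K, Mul(Pow(Add(-3, T, Mul(K, Add(K, Mul(-1, T)))), -1), Add(T, Mul(K, Add(K, Mul(-1, T))))))) (Function('v')(K, T) = Mul(6, Mul(Add(K, Mul(Add(Mul(Add(K, Mul(-1, T)), K), T), Pow(Add(-3, Add(Mul(Add(K, Mul(-1, T)), K), T)), -1))), Pow(Add(T, -13), -1))) = Mul(6, Mul(Add(K, Mul(Add(Mul(K, Add(K, Mul(-1, T))), T), Pow(Add(-3, Add(Mul(K, Add(K, Mul(-1, T))), T)), -1))), Pow(Add(-13, T), -1))) = Mul(6, Mul(Add(K, Mul(Add(T, Mul(K, Add(K, Mul(-1, T)))), Pow(Add(-3, Add(T, Mul(K, Add(K, Mul(-1, T))))), -1))), Pow(Add(-13, T), -1))) = Mul(6, Mul(Add(K, Mul(Add(T, Mul(K, Add(K, Mul(-1, T)))), Pow(Add(-3, T, Mul(K, Add(K, Mul(-1, T)))), -1))), Pow(Add(-13, T), -1))) = Mul(6, Mul(Add(K, Mul(Pow(Add(-3, T, Mul(K, Add(K, Mul(-1, T)))), -1), Add(T, Mul(K, Add(K, Mul(-1, T)))))), Pow(Add(-13, T), -1))) = Mul(6, Mul(Pow(Add(-13, T), -1), Add(K, Mul(Pow(Add(-3, T, Mul(K, Add(K, Mul(-1, T)))), -1), Add(T, Mul(K, Add(K, Mul(-1, T)))))))) = Mul(6, Pow(Add(-13, T), -1), Add(K, Mul(Pow(Add(-3, T, Mul(K, Add(K, Mul(-1, T)))), -1), Add(T, Mul(K, Add(K, Mul(-1, T))))))))
Add(Add(-719, -492), Function('v')(-1, Function('A')(-7, -7))) = Add(Add(-719, -492), Mul(6, Pow(Add(-13, Mul(-3, -7)), -1), Pow(Add(-3, Mul(-3, -7), Pow(-1, 2), Mul(-1, -1, Mul(-3, -7))), -1), Add(Mul(-3, -7), Pow(-1, 2), Mul(-1, Add(-3, Mul(-3, -7), Pow(-1, 2), Mul(-1, -1, Mul(-3, -7)))), Mul(-1, -1, Mul(-3, -7))))) = Add(-1211, Mul(6, Pow(Add(-13, 21), -1), Pow(Add(-3, 21, 1, Mul(-1, -1, 21)), -1), Add(21, 1, Mul(-1, Add(-3, 21, 1, Mul(-1, -1, 21))), Mul(-1, -1, 21)))) = Add(-1211, Mul(6, Pow(8, -1), Pow(Add(-3, 21, 1, 21), -1), Add(21, 1, Mul(-1, Add(-3, 21, 1, 21)), 21))) = Add(-1211, Mul(6, Rational(1, 8), Pow(40, -1), Add(21, 1, Mul(-1, 40), 21))) = Add(-1211, Mul(6, Rational(1, 8), Rational(1, 40), Add(21, 1, -40, 21))) = Add(-1211, Mul(6, Rational(1, 8), Rational(1, 40), 3)) = Add(-1211, Rational(9, 160)) = Rational(-193751, 160)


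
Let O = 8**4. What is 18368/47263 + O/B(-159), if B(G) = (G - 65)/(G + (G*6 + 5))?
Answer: 6703156288/330841 ≈ 20261.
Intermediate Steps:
O = 4096
B(G) = (-65 + G)/(5 + 7*G) (B(G) = (-65 + G)/(G + (6*G + 5)) = (-65 + G)/(G + (5 + 6*G)) = (-65 + G)/(5 + 7*G))
18368/47263 + O/B(-159) = 18368/47263 + 4096/(((-65 - 159)/(5 + 7*(-159)))) = 18368*(1/47263) + 4096/((-224/(5 - 1113))) = 18368/47263 + 4096/((-224/(-1108))) = 18368/47263 + 4096/((-1/1108*(-224))) = 18368/47263 + 4096/(56/277) = 18368/47263 + 4096*(277/56) = 18368/47263 + 141824/7 = 6703156288/330841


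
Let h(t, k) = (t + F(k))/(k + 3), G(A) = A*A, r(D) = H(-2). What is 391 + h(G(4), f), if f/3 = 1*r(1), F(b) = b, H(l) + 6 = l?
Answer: 8219/21 ≈ 391.38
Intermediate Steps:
H(l) = -6 + l
r(D) = -8 (r(D) = -6 - 2 = -8)
f = -24 (f = 3*(1*(-8)) = 3*(-8) = -24)
G(A) = A²
h(t, k) = (k + t)/(3 + k) (h(t, k) = (t + k)/(k + 3) = (k + t)/(3 + k))
391 + h(G(4), f) = 391 + (-24 + 4²)/(3 - 24) = 391 + (-24 + 16)/(-21) = 391 - 1/21*(-8) = 391 + 8/21 = 8219/21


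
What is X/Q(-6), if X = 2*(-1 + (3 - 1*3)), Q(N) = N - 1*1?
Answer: 2/7 ≈ 0.28571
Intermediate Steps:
Q(N) = -1 + N (Q(N) = N - 1 = -1 + N)
X = -2 (X = 2*(-1 + (3 - 3)) = 2*(-1 + 0) = 2*(-1) = -2)
X/Q(-6) = -2/(-1 - 6) = -2/(-7) = -1/7*(-2) = 2/7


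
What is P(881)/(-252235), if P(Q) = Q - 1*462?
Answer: -419/252235 ≈ -0.0016611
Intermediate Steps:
P(Q) = -462 + Q (P(Q) = Q - 462 = -462 + Q)
P(881)/(-252235) = (-462 + 881)/(-252235) = 419*(-1/252235) = -419/252235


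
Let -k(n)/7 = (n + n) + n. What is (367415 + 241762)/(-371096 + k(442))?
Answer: -609177/380378 ≈ -1.6015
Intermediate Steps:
k(n) = -21*n (k(n) = -7*((n + n) + n) = -7*(2*n + n) = -21*n)
(367415 + 241762)/(-371096 + k(442)) = (367415 + 241762)/(-371096 - 21*442) = 609177/(-371096 - 9282) = 609177/(-380378) = 609177*(-1/380378) = -609177/380378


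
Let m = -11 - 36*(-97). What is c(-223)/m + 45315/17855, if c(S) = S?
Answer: 30751970/12430651 ≈ 2.4739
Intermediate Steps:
m = 3481 (m = -11 + 3492 = 3481)
c(-223)/m + 45315/17855 = -223/3481 + 45315/17855 = -223*1/3481 + 45315*(1/17855) = -223/3481 + 9063/3571 = 30751970/12430651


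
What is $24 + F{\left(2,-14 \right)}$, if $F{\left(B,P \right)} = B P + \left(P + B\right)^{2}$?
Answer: $140$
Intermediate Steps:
$F{\left(B,P \right)} = \left(B + P\right)^{2} + B P$ ($F{\left(B,P \right)} = B P + \left(B + P\right)^{2} = \left(B + P\right)^{2} + B P$)
$24 + F{\left(2,-14 \right)} = 24 + \left(\left(2 - 14\right)^{2} + 2 \left(-14\right)\right) = 24 - \left(28 - \left(-12\right)^{2}\right) = 24 + \left(144 - 28\right) = 24 + 116 = 140$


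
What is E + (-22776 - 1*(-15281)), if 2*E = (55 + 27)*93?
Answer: -3682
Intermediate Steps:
E = 3813 (E = ((55 + 27)*93)/2 = (82*93)/2 = (½)*7626 = 3813)
E + (-22776 - 1*(-15281)) = 3813 + (-22776 - 1*(-15281)) = 3813 + (-22776 + 15281) = 3813 - 7495 = -3682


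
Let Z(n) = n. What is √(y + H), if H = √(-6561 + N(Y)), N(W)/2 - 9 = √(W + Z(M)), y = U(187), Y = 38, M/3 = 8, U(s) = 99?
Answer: √(99 + I*√(6543 - 2*√62)) ≈ 10.649 + 3.7935*I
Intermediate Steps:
M = 24 (M = 3*8 = 24)
y = 99
N(W) = 18 + 2*√(24 + W) (N(W) = 18 + 2*√(W + 24) = 18 + 2*√(24 + W))
H = √(-6543 + 2*√62) (H = √(-6561 + (18 + 2*√(24 + 38))) = √(-6561 + (18 + 2*√62)) = √(-6543 + 2*√62) ≈ 80.791*I)
√(y + H) = √(99 + √(-6543 + 2*√62))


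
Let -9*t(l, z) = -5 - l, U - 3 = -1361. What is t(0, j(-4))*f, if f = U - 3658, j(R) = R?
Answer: -8360/3 ≈ -2786.7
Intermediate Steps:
U = -1358 (U = 3 - 1361 = -1358)
t(l, z) = 5/9 + l/9 (t(l, z) = -(-5 - l)/9 = 5/9 + l/9)
f = -5016 (f = -1358 - 3658 = -5016)
t(0, j(-4))*f = (5/9 + (⅑)*0)*(-5016) = (5/9 + 0)*(-5016) = (5/9)*(-5016) = -8360/3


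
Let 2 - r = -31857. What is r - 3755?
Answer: 28104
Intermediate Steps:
r = 31859 (r = 2 - 1*(-31857) = 2 + 31857 = 31859)
r - 3755 = 31859 - 3755 = 28104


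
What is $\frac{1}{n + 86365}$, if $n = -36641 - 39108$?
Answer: $\frac{1}{10616} \approx 9.4197 \cdot 10^{-5}$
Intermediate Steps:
$n = -75749$
$\frac{1}{n + 86365} = \frac{1}{-75749 + 86365} = \frac{1}{10616}$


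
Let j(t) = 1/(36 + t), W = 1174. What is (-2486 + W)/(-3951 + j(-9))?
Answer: 8856/26669 ≈ 0.33207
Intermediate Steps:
(-2486 + W)/(-3951 + j(-9)) = (-2486 + 1174)/(-3951 + 1/(36 - 9)) = -1312/(-3951 + 1/27) = -1312/(-106676/27) = -1312*(-27/106676) = 8856/26669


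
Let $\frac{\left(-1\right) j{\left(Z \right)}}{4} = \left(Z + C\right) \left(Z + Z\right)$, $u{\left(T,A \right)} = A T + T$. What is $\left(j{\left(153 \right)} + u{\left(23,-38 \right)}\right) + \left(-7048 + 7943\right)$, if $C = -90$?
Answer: $-77068$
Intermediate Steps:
$u{\left(T,A \right)} = T + A T$
$j{\left(Z \right)} = - 8 Z \left(-90 + Z\right)$ ($j{\left(Z \right)} = - 4 \left(Z - 90\right) \left(Z + Z\right) = - 4 \left(-90 + Z\right) 2 Z = - 4 \cdot 2 Z \left(-90 + Z\right) = - 8 Z \left(-90 + Z\right)$)
$\left(j{\left(153 \right)} + u{\left(23,-38 \right)}\right) + \left(-7048 + 7943\right) = \left(8 \cdot 153 \left(90 - 153\right) + 23 \left(1 - 38\right)\right) + \left(-7048 + 7943\right) = \left(8 \cdot 153 \left(90 - 153\right) + 23 \left(-37\right)\right) + 895 = \left(8 \cdot 153 \left(-63\right) - 851\right) + 895 = \left(-77112 - 851\right) + 895 = -77963 + 895 = -77068$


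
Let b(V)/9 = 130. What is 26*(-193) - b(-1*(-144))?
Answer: -6188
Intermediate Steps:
b(V) = 1170 (b(V) = 9*130 = 1170)
26*(-193) - b(-1*(-144)) = 26*(-193) - 1*1170 = -5018 - 1170 = -6188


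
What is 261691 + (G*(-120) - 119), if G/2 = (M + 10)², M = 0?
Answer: 237572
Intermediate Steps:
G = 200 (G = 2*(0 + 10)² = 2*10² = 2*100 = 200)
261691 + (G*(-120) - 119) = 261691 + (200*(-120) - 119) = 261691 + (-24000 - 119) = 261691 - 24119 = 237572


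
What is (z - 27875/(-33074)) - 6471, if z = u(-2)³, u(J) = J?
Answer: -214258571/33074 ≈ -6478.2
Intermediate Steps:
z = -8 (z = (-2)³ = -8)
(z - 27875/(-33074)) - 6471 = (-8 - 27875/(-33074)) - 6471 = (-8 - 27875*(-1/33074)) - 6471 = (-8 + 27875/33074) - 6471 = -236717/33074 - 6471 = -214258571/33074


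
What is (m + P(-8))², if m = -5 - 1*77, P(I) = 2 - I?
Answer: 5184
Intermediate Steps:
m = -82 (m = -5 - 77 = -82)
(m + P(-8))² = (-82 + (2 - 1*(-8)))² = (-82 + (2 + 8))² = (-82 + 10)² = (-72)² = 5184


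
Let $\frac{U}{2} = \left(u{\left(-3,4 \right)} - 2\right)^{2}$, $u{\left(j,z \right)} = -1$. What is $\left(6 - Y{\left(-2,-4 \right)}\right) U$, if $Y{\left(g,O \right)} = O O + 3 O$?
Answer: $36$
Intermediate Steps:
$Y{\left(g,O \right)} = O^{2} + 3 O$
$U = 18$ ($U = 2 \left(-1 - 2\right)^{2} = 2 \left(-3\right)^{2} = 2 \cdot 9 = 18$)
$\left(6 - Y{\left(-2,-4 \right)}\right) U = \left(6 - - 4 \left(3 - 4\right)\right) 18 = \left(6 - \left(-4\right) \left(-1\right)\right) 18 = \left(6 - 4\right) 18 = 2 \cdot 18 = 36$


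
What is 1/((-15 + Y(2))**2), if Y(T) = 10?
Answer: 1/25 ≈ 0.040000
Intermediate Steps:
1/((-15 + Y(2))**2) = 1/((-15 + 10)**2) = 1/((-5)**2) = 1/25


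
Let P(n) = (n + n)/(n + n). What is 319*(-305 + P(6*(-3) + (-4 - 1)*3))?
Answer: -96976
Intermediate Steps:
P(n) = 1 (P(n) = (2*n)/((2*n)) = (2*n)*(1/(2*n)) = 1)
319*(-305 + P(6*(-3) + (-4 - 1)*3)) = 319*(-305 + 1) = 319*(-304) = -96976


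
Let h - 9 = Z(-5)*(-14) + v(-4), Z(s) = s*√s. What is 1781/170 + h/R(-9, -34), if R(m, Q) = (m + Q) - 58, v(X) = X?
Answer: 179031/17170 - 70*I*√5/101 ≈ 10.427 - 1.5497*I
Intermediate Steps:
Z(s) = s^(3/2)
R(m, Q) = -58 + Q + m (R(m, Q) = (Q + m) - 58 = -58 + Q + m)
h = 5 + 70*I*√5 (h = 9 + ((-5)^(3/2)*(-14) - 4) = 9 + (-5*I*√5*(-14) - 4) = 9 + (70*I*√5 - 4) = 9 + (-4 + 70*I*√5) = 5 + 70*I*√5 ≈ 5.0 + 156.52*I)
1781/170 + h/R(-9, -34) = 1781/170 + (5 + 70*I*√5)/(-58 - 34 - 9) = 1781*(1/170) + (5 + 70*I*√5)/(-101) = 1781/170 + (5 + 70*I*√5)*(-1/101) = 1781/170 + (-5/101 - 70*I*√5/101) = 179031/17170 - 70*I*√5/101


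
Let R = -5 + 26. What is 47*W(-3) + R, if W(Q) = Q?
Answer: -120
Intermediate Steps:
R = 21
47*W(-3) + R = 47*(-3) + 21 = -141 + 21 = -120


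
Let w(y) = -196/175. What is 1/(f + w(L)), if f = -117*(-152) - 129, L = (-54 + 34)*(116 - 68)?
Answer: 25/441347 ≈ 5.6645e-5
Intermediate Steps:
L = -960 (L = -20*48 = -960)
w(y) = -28/25 (w(y) = -196*1/175 = -28/25)
f = 17655 (f = 17784 - 129 = 17655)
1/(f + w(L)) = 1/(17655 - 28/25) = 1/(441347/25) = 25/441347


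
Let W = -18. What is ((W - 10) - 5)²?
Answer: 1089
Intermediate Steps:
((W - 10) - 5)² = ((-18 - 10) - 5)² = (-28 - 5)² = (-33)² = 1089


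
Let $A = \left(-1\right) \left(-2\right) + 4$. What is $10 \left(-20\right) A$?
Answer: $-1200$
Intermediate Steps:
$A = 6$ ($A = 2 + 4 = 6$)
$10 \left(-20\right) A = 10 \left(-20\right) 6 = \left(-200\right) 6 = -1200$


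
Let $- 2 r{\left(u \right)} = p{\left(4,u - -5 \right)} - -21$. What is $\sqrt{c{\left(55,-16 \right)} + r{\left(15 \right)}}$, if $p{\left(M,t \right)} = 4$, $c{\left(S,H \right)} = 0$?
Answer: $\frac{5 i \sqrt{2}}{2} \approx 3.5355 i$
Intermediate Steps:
$r{\left(u \right)} = - \frac{25}{2}$ ($r{\left(u \right)} = - \frac{4 - -21}{2} = - \frac{4 + 21}{2} = \left(- \frac{1}{2}\right) 25 = - \frac{25}{2}$)
$\sqrt{c{\left(55,-16 \right)} + r{\left(15 \right)}} = \sqrt{0 - \frac{25}{2}} = \sqrt{- \frac{25}{2}} = \frac{5 i \sqrt{2}}{2}$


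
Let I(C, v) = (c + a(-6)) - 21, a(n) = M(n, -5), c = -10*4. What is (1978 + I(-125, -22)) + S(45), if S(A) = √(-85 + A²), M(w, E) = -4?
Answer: 1913 + 2*√485 ≈ 1957.0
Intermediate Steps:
c = -40
a(n) = -4
I(C, v) = -65 (I(C, v) = (-40 - 4) - 21 = -44 - 21 = -65)
(1978 + I(-125, -22)) + S(45) = (1978 - 65) + √(-85 + 45²) = 1913 + √(-85 + 2025) = 1913 + √1940 = 1913 + 2*√485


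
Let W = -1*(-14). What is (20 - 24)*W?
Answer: -56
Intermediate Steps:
W = 14
(20 - 24)*W = (20 - 24)*14 = -4*14 = -56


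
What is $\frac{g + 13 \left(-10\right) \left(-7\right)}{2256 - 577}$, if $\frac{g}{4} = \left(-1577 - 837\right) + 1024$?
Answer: $- \frac{4650}{1679} \approx -2.7695$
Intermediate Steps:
$g = -5560$ ($g = 4 \left(\left(-1577 - 837\right) + 1024\right) = 4 \left(-2414 + 1024\right) = 4 \left(-1390\right) = -5560$)
$\frac{g + 13 \left(-10\right) \left(-7\right)}{2256 - 577} = \frac{-5560 + 13 \left(-10\right) \left(-7\right)}{2256 - 577} = \frac{-5560 - -910}{1679} = \left(-5560 + 910\right) \frac{1}{1679} = \left(-4650\right) \frac{1}{1679} = - \frac{4650}{1679}$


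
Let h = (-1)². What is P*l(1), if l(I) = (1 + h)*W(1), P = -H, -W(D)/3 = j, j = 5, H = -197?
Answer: -5910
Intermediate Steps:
W(D) = -15 (W(D) = -3*5 = -15)
h = 1
P = 197 (P = -1*(-197) = 197)
l(I) = -30 (l(I) = (1 + 1)*(-15) = 2*(-15) = -30)
P*l(1) = 197*(-30) = -5910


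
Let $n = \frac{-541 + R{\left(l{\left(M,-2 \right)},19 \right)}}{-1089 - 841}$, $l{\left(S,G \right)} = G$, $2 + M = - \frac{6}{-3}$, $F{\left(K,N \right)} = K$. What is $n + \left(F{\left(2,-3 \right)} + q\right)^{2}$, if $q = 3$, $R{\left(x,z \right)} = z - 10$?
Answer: $\frac{24391}{965} \approx 25.276$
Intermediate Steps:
$M = 0$ ($M = -2 - \frac{6}{-3} = -2 - -2 = -2 + 2 = 0$)
$R{\left(x,z \right)} = -10 + z$ ($R{\left(x,z \right)} = z - 10 = -10 + z$)
$n = \frac{266}{965}$ ($n = \frac{-541 + \left(-10 + 19\right)}{-1089 - 841} = \frac{-541 + 9}{-1930} = \left(-532\right) \left(- \frac{1}{1930}\right) = \frac{266}{965} \approx 0.27565$)
$n + \left(F{\left(2,-3 \right)} + q\right)^{2} = \frac{266}{965} + \left(2 + 3\right)^{2} = \frac{266}{965} + 5^{2} = \frac{266}{965} + 25 = \frac{24391}{965}$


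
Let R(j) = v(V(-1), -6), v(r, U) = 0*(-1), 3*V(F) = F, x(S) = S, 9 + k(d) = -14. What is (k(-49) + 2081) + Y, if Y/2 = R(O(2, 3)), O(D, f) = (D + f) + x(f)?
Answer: 2058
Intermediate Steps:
k(d) = -23 (k(d) = -9 - 14 = -23)
O(D, f) = D + 2*f (O(D, f) = (D + f) + f = D + 2*f)
V(F) = F/3
v(r, U) = 0
R(j) = 0
Y = 0 (Y = 2*0 = 0)
(k(-49) + 2081) + Y = (-23 + 2081) + 0 = 2058 + 0 = 2058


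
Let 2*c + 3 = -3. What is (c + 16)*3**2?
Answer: 117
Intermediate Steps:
c = -3 (c = -3/2 + (1/2)*(-3) = -3/2 - 3/2 = -3)
(c + 16)*3**2 = (-3 + 16)*3**2 = 13*9 = 117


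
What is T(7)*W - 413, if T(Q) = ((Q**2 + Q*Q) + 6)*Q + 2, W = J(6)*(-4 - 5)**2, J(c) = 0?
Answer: -413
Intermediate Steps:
W = 0 (W = 0*(-4 - 5)**2 = 0*(-9)**2 = 0*81 = 0)
T(Q) = 2 + Q*(6 + 2*Q**2) (T(Q) = ((Q**2 + Q**2) + 6)*Q + 2 = (2*Q**2 + 6)*Q + 2 = (6 + 2*Q**2)*Q + 2 = Q*(6 + 2*Q**2) + 2 = 2 + Q*(6 + 2*Q**2))
T(7)*W - 413 = (2 + 2*7**3 + 6*7)*0 - 413 = (2 + 2*343 + 42)*0 - 413 = (2 + 686 + 42)*0 - 413 = 730*0 - 413 = 0 - 413 = -413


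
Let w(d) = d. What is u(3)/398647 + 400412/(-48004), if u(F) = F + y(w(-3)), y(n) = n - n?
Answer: -39905724638/4784162647 ≈ -8.3412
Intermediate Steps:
y(n) = 0
u(F) = F (u(F) = F + 0 = F)
u(3)/398647 + 400412/(-48004) = 3/398647 + 400412/(-48004) = 3*(1/398647) + 400412*(-1/48004) = 3/398647 - 100103/12001 = -39905724638/4784162647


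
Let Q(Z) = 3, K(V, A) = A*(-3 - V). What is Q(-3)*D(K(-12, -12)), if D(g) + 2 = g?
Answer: -330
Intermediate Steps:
D(g) = -2 + g
Q(-3)*D(K(-12, -12)) = 3*(-2 - 1*(-12)*(3 - 12)) = 3*(-2 - 1*(-12)*(-9)) = 3*(-2 - 108) = 3*(-110) = -330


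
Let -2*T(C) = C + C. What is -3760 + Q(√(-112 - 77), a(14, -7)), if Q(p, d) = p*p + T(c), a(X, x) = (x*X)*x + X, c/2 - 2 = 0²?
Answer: -3953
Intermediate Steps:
c = 4 (c = 4 + 2*0² = 4 + 2*0 = 4 + 0 = 4)
T(C) = -C (T(C) = -(C + C)/2 = -C)
a(X, x) = X + X*x² (a(X, x) = (X*x)*x + X = X*x² + X = X + X*x²)
Q(p, d) = -4 + p² (Q(p, d) = p*p - 1*4 = p² - 4 = -4 + p²)
-3760 + Q(√(-112 - 77), a(14, -7)) = -3760 + (-4 + (√(-112 - 77))²) = -3760 + (-4 + (√(-189))²) = -3760 + (-4 + (3*I*√21)²) = -3760 + (-4 - 189) = -3760 - 193 = -3953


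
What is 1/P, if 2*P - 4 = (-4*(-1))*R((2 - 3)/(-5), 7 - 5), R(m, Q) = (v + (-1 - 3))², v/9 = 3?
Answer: 1/1060 ≈ 0.00094340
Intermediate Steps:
v = 27 (v = 9*3 = 27)
R(m, Q) = 529 (R(m, Q) = (27 + (-1 - 3))² = (27 - 4)² = 23² = 529)
P = 1060 (P = 2 + (-4*(-1)*529)/2 = 2 + (4*529)/2 = 2 + (½)*2116 = 2 + 1058 = 1060)
1/P = 1/1060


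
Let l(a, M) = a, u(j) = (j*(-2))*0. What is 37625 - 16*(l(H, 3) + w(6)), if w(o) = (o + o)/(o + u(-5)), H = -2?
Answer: 37625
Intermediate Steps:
u(j) = 0 (u(j) = -2*j*0 = 0)
w(o) = 2 (w(o) = (o + o)/(o + 0) = (2*o)/o = 2)
37625 - 16*(l(H, 3) + w(6)) = 37625 - 16*(-2 + 2) = 37625 - 16*0 = 37625 + 0 = 37625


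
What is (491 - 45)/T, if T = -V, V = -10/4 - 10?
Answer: 892/25 ≈ 35.680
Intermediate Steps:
V = -25/2 (V = -10*¼ - 10 = -5/2 - 10 = -25/2 ≈ -12.500)
T = 25/2 (T = -1*(-25/2) = 25/2 ≈ 12.500)
(491 - 45)/T = (491 - 45)/(25/2) = 446*(2/25) = 892/25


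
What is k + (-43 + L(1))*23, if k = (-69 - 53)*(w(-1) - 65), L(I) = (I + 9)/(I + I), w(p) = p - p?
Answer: 7056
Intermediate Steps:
w(p) = 0
L(I) = (9 + I)/(2*I) (L(I) = (9 + I)/((2*I)) = (9 + I)*(1/(2*I)) = (9 + I)/(2*I))
k = 7930 (k = (-69 - 53)*(0 - 65) = -122*(-65) = 7930)
k + (-43 + L(1))*23 = 7930 + (-43 + (½)*(9 + 1)/1)*23 = 7930 + (-43 + (½)*1*10)*23 = 7930 + (-43 + 5)*23 = 7930 - 38*23 = 7930 - 874 = 7056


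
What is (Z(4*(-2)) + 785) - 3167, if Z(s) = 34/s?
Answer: -9545/4 ≈ -2386.3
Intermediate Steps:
(Z(4*(-2)) + 785) - 3167 = (34/((4*(-2))) + 785) - 3167 = (34/(-8) + 785) - 3167 = (34*(-1/8) + 785) - 3167 = (-17/4 + 785) - 3167 = 3123/4 - 3167 = -9545/4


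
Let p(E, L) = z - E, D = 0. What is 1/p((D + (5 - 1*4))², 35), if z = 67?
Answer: 1/66 ≈ 0.015152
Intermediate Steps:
p(E, L) = 67 - E
1/p((D + (5 - 1*4))², 35) = 1/(67 - (0 + (5 - 1*4))²) = 1/(67 - (0 + (5 - 4))²) = 1/(67 - (0 + 1)²) = 1/(67 - 1*1²) = 1/(67 - 1*1) = 1/(67 - 1) = 1/66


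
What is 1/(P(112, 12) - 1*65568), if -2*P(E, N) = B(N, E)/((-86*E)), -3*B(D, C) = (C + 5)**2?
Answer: -19264/1263106515 ≈ -1.5251e-5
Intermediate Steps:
B(D, C) = -(5 + C)**2/3 (B(D, C) = -(C + 5)**2/3 = -(5 + C)**2/3)
P(E, N) = -(5 + E)**2/(516*E) (P(E, N) = -(-(5 + E)**2/3)/(2*((-86*E))) = -(-(5 + E)**2/3)*(-1/(86*E))/2 = -(5 + E)**2/(516*E))
1/(P(112, 12) - 1*65568) = 1/(-1/516*(5 + 112)**2/112 - 1*65568) = 1/(-1/516*1/112*117**2 - 65568) = 1/(-1/516*1/112*13689 - 65568) = 1/(-4563/19264 - 65568) = 1/(-1263106515/19264) = -19264/1263106515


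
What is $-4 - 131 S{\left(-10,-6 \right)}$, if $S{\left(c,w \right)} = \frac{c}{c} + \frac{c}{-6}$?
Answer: $- \frac{1060}{3} \approx -353.33$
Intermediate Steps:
$S{\left(c,w \right)} = 1 - \frac{c}{6}$ ($S{\left(c,w \right)} = 1 + c \left(- \frac{1}{6}\right) = 1 - \frac{c}{6}$)
$-4 - 131 S{\left(-10,-6 \right)} = -4 - 131 \left(1 - - \frac{5}{3}\right) = -4 - 131 \left(1 + \frac{5}{3}\right) = -4 - \frac{1048}{3} = - \frac{1060}{3}$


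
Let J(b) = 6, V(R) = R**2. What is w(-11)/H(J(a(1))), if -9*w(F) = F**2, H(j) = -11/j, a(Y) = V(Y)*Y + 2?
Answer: 22/3 ≈ 7.3333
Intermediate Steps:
a(Y) = 2 + Y**3 (a(Y) = Y**2*Y + 2 = Y**3 + 2 = 2 + Y**3)
w(F) = -F**2/9
w(-11)/H(J(a(1))) = (-1/9*(-11)**2)/((-11/6)) = (-1/9*121)/((-11*1/6)) = -121/(9*(-11/6)) = -121/9*(-6/11) = 22/3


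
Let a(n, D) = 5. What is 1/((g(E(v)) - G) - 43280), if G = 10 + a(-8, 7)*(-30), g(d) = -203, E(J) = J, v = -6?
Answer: -1/43343 ≈ -2.3072e-5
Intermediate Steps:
G = -140 (G = 10 + 5*(-30) = 10 - 150 = -140)
1/((g(E(v)) - G) - 43280) = 1/((-203 - 1*(-140)) - 43280) = 1/((-203 + 140) - 43280) = 1/(-63 - 43280) = 1/(-43343) = -1/43343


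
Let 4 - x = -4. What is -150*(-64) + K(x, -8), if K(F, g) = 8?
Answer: 9608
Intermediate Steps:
x = 8 (x = 4 - 1*(-4) = 4 + 4 = 8)
-150*(-64) + K(x, -8) = -150*(-64) + 8 = 9600 + 8 = 9608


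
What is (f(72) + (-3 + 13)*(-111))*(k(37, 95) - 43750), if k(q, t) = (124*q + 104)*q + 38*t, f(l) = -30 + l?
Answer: -142539552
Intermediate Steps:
k(q, t) = 38*t + q*(104 + 124*q) (k(q, t) = (104 + 124*q)*q + 38*t = q*(104 + 124*q) + 38*t = 38*t + q*(104 + 124*q))
(f(72) + (-3 + 13)*(-111))*(k(37, 95) - 43750) = ((-30 + 72) + (-3 + 13)*(-111))*((38*95 + 104*37 + 124*37**2) - 43750) = (42 + 10*(-111))*((3610 + 3848 + 124*1369) - 43750) = (42 - 1110)*((3610 + 3848 + 169756) - 43750) = -1068*(177214 - 43750) = -1068*133464 = -142539552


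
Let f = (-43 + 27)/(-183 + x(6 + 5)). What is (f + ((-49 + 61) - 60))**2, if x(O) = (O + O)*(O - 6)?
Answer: 12166144/5329 ≈ 2283.0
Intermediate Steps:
x(O) = 2*O*(-6 + O) (x(O) = (2*O)*(-6 + O) = 2*O*(-6 + O))
f = 16/73 (f = (-43 + 27)/(-183 + 2*(6 + 5)*(-6 + (6 + 5))) = -16/(-183 + 2*11*(-6 + 11)) = -16/(-183 + 2*11*5) = -16/(-183 + 110) = -16/(-73) = -16*(-1/73) = 16/73 ≈ 0.21918)
(f + ((-49 + 61) - 60))**2 = (16/73 + ((-49 + 61) - 60))**2 = (16/73 + (12 - 60))**2 = (16/73 - 48)**2 = (-3488/73)**2 = 12166144/5329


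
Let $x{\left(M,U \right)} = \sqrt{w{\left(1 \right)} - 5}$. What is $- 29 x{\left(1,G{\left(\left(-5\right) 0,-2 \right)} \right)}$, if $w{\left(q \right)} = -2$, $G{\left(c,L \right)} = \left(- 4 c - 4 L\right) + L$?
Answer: $- 29 i \sqrt{7} \approx - 76.727 i$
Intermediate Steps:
$G{\left(c,L \right)} = - 4 c - 3 L$ ($G{\left(c,L \right)} = \left(- 4 L - 4 c\right) + L = - 4 c - 3 L$)
$x{\left(M,U \right)} = i \sqrt{7}$ ($x{\left(M,U \right)} = \sqrt{-2 - 5} = \sqrt{-7} = i \sqrt{7}$)
$- 29 x{\left(1,G{\left(\left(-5\right) 0,-2 \right)} \right)} = - 29 i \sqrt{7}$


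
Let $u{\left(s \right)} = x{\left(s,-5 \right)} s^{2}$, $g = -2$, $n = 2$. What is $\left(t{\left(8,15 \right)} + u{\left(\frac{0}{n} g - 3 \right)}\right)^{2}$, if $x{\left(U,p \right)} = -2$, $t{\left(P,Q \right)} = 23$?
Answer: $25$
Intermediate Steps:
$u{\left(s \right)} = - 2 s^{2}$
$\left(t{\left(8,15 \right)} + u{\left(\frac{0}{n} g - 3 \right)}\right)^{2} = \left(23 - 2 \left(\frac{0}{2} \left(-2\right) - 3\right)^{2}\right)^{2} = \left(23 - 2 \left(0 \cdot \frac{1}{2} \left(-2\right) - 3\right)^{2}\right)^{2} = \left(23 - 2 \left(0 \left(-2\right) - 3\right)^{2}\right)^{2} = \left(23 - 2 \left(0 - 3\right)^{2}\right)^{2} = \left(23 - 2 \left(-3\right)^{2}\right)^{2} = \left(23 - 18\right)^{2} = 5^{2} = 25$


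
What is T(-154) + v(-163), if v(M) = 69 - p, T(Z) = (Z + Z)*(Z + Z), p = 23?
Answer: 94910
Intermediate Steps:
T(Z) = 4*Z² (T(Z) = (2*Z)*(2*Z) = 4*Z²)
v(M) = 46 (v(M) = 69 - 1*23 = 69 - 23 = 46)
T(-154) + v(-163) = 4*(-154)² + 46 = 4*23716 + 46 = 94864 + 46 = 94910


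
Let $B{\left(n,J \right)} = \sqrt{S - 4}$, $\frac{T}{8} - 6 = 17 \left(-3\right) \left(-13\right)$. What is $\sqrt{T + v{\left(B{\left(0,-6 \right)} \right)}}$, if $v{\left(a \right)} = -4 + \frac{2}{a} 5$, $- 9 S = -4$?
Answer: $\frac{\sqrt{21392 - 15 i \sqrt{2}}}{2} \approx 73.13 - 0.036259 i$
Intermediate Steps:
$S = \frac{4}{9}$ ($S = \left(- \frac{1}{9}\right) \left(-4\right) = \frac{4}{9} \approx 0.44444$)
$T = 5352$ ($T = 48 + 8 \cdot 17 \left(-3\right) \left(-13\right) = 48 + 8 \left(\left(-51\right) \left(-13\right)\right) = 48 + 8 \cdot 663 = 48 + 5304 = 5352$)
$B{\left(n,J \right)} = \frac{4 i \sqrt{2}}{3}$ ($B{\left(n,J \right)} = \sqrt{\frac{4}{9} - 4} = \sqrt{- \frac{32}{9}} = \frac{4 i \sqrt{2}}{3}$)
$v{\left(a \right)} = -4 + \frac{10}{a}$
$\sqrt{T + v{\left(B{\left(0,-6 \right)} \right)}} = \sqrt{5352 - \left(4 - \frac{10}{\frac{4}{3} i \sqrt{2}}\right)} = \sqrt{5352 - \left(4 - 10 \left(- \frac{3 i \sqrt{2}}{8}\right)\right)} = \sqrt{5352 - \left(4 + \frac{15 i \sqrt{2}}{4}\right)} = \sqrt{5348 - \frac{15 i \sqrt{2}}{4}}$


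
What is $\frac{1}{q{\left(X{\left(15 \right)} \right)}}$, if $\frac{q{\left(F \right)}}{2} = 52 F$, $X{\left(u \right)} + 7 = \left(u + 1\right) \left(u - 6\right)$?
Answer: $\frac{1}{14248} \approx 7.0185 \cdot 10^{-5}$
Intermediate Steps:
$X{\left(u \right)} = -7 + \left(1 + u\right) \left(-6 + u\right)$ ($X{\left(u \right)} = -7 + \left(u + 1\right) \left(u - 6\right) = -7 + \left(1 + u\right) \left(-6 + u\right)$)
$q{\left(F \right)} = 104 F$ ($q{\left(F \right)} = 2 \cdot 52 F = 104 F$)
$\frac{1}{q{\left(X{\left(15 \right)} \right)}} = \frac{1}{104 \left(-13 + 15^{2} - 75\right)} = \frac{1}{104 \left(-13 + 225 - 75\right)} = \frac{1}{104 \cdot 137} = \frac{1}{14248}$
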